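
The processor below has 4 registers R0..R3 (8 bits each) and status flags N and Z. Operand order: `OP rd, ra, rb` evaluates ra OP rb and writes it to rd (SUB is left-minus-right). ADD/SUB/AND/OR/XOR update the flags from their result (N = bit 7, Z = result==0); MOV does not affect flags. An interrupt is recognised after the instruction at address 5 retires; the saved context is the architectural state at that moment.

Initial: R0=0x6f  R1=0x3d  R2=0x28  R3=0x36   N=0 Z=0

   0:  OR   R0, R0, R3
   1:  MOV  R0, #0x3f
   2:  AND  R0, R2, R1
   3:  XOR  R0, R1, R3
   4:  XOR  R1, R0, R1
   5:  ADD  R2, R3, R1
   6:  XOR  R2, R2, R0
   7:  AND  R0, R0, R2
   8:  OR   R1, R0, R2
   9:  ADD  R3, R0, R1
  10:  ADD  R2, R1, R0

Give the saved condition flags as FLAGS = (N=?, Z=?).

FLAGS = (N=0, Z=0)

after  0: R0=0x7f R1=0x3d R2=0x28 R3=0x36  N=0 Z=0
after  1: R0=0x3f R1=0x3d R2=0x28 R3=0x36  N=0 Z=0
after  2: R0=0x28 R1=0x3d R2=0x28 R3=0x36  N=0 Z=0
after  3: R0=0x0b R1=0x3d R2=0x28 R3=0x36  N=0 Z=0
after  4: R0=0x0b R1=0x36 R2=0x28 R3=0x36  N=0 Z=0
after  5: R0=0x0b R1=0x36 R2=0x6c R3=0x36  N=0 Z=0
-- IRQ taken; context saved, return-PC = 6 --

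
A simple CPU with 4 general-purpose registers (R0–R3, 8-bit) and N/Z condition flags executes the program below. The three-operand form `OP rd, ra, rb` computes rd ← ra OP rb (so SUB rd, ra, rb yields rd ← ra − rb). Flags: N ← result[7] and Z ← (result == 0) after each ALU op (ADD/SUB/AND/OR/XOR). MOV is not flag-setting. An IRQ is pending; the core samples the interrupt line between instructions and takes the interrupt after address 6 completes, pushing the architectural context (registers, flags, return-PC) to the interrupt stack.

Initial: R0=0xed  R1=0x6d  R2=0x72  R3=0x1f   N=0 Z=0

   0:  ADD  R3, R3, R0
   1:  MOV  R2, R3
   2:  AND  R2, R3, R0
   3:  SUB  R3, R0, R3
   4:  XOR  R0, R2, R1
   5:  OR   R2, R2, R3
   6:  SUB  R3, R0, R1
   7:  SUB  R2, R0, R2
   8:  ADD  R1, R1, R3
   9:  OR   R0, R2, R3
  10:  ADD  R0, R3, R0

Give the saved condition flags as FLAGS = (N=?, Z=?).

FLAGS = (N=1, Z=0)

after  0: R0=0xed R1=0x6d R2=0x72 R3=0x0c  N=0 Z=0
after  1: R0=0xed R1=0x6d R2=0x0c R3=0x0c  N=0 Z=0
after  2: R0=0xed R1=0x6d R2=0x0c R3=0x0c  N=0 Z=0
after  3: R0=0xed R1=0x6d R2=0x0c R3=0xe1  N=1 Z=0
after  4: R0=0x61 R1=0x6d R2=0x0c R3=0xe1  N=0 Z=0
after  5: R0=0x61 R1=0x6d R2=0xed R3=0xe1  N=1 Z=0
after  6: R0=0x61 R1=0x6d R2=0xed R3=0xf4  N=1 Z=0
-- IRQ taken; context saved, return-PC = 7 --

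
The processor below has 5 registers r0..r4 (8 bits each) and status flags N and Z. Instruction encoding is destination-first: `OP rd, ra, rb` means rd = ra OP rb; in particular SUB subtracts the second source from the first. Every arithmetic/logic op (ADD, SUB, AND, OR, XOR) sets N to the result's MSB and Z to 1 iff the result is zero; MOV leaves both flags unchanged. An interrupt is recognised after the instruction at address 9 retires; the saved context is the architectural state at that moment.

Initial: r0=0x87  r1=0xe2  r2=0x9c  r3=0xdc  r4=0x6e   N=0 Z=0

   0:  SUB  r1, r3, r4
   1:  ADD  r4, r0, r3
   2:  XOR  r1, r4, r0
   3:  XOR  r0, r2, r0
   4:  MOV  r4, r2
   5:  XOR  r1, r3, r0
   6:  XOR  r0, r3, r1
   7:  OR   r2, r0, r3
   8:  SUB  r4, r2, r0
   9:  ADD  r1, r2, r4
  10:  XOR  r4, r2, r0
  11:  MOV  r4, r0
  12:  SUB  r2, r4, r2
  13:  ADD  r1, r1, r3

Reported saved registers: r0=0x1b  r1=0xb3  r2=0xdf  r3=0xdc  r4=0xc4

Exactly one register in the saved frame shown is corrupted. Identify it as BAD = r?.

BAD = r1

after  0: r0=0x87 r1=0x6e r2=0x9c r3=0xdc r4=0x6e  N=0 Z=0
after  1: r0=0x87 r1=0x6e r2=0x9c r3=0xdc r4=0x63  N=0 Z=0
after  2: r0=0x87 r1=0xe4 r2=0x9c r3=0xdc r4=0x63  N=1 Z=0
after  3: r0=0x1b r1=0xe4 r2=0x9c r3=0xdc r4=0x63  N=0 Z=0
after  4: r0=0x1b r1=0xe4 r2=0x9c r3=0xdc r4=0x9c  N=0 Z=0
after  5: r0=0x1b r1=0xc7 r2=0x9c r3=0xdc r4=0x9c  N=1 Z=0
after  6: r0=0x1b r1=0xc7 r2=0x9c r3=0xdc r4=0x9c  N=0 Z=0
after  7: r0=0x1b r1=0xc7 r2=0xdf r3=0xdc r4=0x9c  N=1 Z=0
after  8: r0=0x1b r1=0xc7 r2=0xdf r3=0xdc r4=0xc4  N=1 Z=0
after  9: r0=0x1b r1=0xa3 r2=0xdf r3=0xdc r4=0xc4  N=1 Z=0
-- IRQ taken; context saved, return-PC = 10 --
mismatch: r1: reported 0xb3 vs actual 0xa3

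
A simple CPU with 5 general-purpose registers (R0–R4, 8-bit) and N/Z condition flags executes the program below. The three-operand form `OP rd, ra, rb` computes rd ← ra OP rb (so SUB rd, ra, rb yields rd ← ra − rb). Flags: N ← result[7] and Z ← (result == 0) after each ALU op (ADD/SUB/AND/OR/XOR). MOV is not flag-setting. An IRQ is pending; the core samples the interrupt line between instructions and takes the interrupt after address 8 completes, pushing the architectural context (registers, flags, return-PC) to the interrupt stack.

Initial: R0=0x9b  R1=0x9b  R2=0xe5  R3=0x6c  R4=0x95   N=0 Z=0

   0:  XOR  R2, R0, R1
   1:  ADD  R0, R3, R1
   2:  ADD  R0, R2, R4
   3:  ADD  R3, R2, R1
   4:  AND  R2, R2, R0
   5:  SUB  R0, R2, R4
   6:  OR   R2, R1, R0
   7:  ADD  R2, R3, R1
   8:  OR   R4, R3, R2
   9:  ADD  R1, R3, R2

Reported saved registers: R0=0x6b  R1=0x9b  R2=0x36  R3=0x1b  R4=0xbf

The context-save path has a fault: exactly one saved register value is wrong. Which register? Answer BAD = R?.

BAD = R3

after  0: R0=0x9b R1=0x9b R2=0x00 R3=0x6c R4=0x95  N=0 Z=1
after  1: R0=0x07 R1=0x9b R2=0x00 R3=0x6c R4=0x95  N=0 Z=0
after  2: R0=0x95 R1=0x9b R2=0x00 R3=0x6c R4=0x95  N=1 Z=0
after  3: R0=0x95 R1=0x9b R2=0x00 R3=0x9b R4=0x95  N=1 Z=0
after  4: R0=0x95 R1=0x9b R2=0x00 R3=0x9b R4=0x95  N=0 Z=1
after  5: R0=0x6b R1=0x9b R2=0x00 R3=0x9b R4=0x95  N=0 Z=0
after  6: R0=0x6b R1=0x9b R2=0xfb R3=0x9b R4=0x95  N=1 Z=0
after  7: R0=0x6b R1=0x9b R2=0x36 R3=0x9b R4=0x95  N=0 Z=0
after  8: R0=0x6b R1=0x9b R2=0x36 R3=0x9b R4=0xbf  N=1 Z=0
-- IRQ taken; context saved, return-PC = 9 --
mismatch: R3: reported 0x1b vs actual 0x9b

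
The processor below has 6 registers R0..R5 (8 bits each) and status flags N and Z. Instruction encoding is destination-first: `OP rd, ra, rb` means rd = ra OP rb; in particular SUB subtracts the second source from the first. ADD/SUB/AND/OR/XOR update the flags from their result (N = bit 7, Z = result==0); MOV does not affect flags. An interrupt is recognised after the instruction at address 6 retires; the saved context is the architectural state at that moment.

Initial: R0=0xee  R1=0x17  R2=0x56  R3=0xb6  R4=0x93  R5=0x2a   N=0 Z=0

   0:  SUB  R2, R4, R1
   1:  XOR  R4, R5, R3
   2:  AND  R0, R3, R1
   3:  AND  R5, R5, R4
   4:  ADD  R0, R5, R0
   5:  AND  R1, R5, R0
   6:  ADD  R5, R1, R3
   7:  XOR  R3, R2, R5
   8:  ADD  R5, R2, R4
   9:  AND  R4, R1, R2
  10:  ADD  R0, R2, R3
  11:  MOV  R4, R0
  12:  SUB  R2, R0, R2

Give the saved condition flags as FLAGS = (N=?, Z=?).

after  0: R0=0xee R1=0x17 R2=0x7c R3=0xb6 R4=0x93 R5=0x2a  N=0 Z=0
after  1: R0=0xee R1=0x17 R2=0x7c R3=0xb6 R4=0x9c R5=0x2a  N=1 Z=0
after  2: R0=0x16 R1=0x17 R2=0x7c R3=0xb6 R4=0x9c R5=0x2a  N=0 Z=0
after  3: R0=0x16 R1=0x17 R2=0x7c R3=0xb6 R4=0x9c R5=0x08  N=0 Z=0
after  4: R0=0x1e R1=0x17 R2=0x7c R3=0xb6 R4=0x9c R5=0x08  N=0 Z=0
after  5: R0=0x1e R1=0x08 R2=0x7c R3=0xb6 R4=0x9c R5=0x08  N=0 Z=0
after  6: R0=0x1e R1=0x08 R2=0x7c R3=0xb6 R4=0x9c R5=0xbe  N=1 Z=0
-- IRQ taken; context saved, return-PC = 7 --

FLAGS = (N=1, Z=0)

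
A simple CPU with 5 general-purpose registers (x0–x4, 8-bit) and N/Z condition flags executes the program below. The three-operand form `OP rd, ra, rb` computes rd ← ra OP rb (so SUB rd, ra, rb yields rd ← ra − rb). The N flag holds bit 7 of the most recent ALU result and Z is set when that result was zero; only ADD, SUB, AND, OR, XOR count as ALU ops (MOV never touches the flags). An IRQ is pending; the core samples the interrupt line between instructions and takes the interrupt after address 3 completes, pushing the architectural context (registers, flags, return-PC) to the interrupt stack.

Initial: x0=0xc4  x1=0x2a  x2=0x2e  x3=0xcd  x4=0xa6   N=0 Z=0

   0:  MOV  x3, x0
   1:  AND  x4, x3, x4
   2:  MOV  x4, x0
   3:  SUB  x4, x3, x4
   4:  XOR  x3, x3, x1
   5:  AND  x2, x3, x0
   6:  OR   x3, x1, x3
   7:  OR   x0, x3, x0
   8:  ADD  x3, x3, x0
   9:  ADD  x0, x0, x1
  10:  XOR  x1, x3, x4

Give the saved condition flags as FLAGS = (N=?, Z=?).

after  0: x0=0xc4 x1=0x2a x2=0x2e x3=0xc4 x4=0xa6  N=0 Z=0
after  1: x0=0xc4 x1=0x2a x2=0x2e x3=0xc4 x4=0x84  N=1 Z=0
after  2: x0=0xc4 x1=0x2a x2=0x2e x3=0xc4 x4=0xc4  N=1 Z=0
after  3: x0=0xc4 x1=0x2a x2=0x2e x3=0xc4 x4=0x00  N=0 Z=1
-- IRQ taken; context saved, return-PC = 4 --

FLAGS = (N=0, Z=1)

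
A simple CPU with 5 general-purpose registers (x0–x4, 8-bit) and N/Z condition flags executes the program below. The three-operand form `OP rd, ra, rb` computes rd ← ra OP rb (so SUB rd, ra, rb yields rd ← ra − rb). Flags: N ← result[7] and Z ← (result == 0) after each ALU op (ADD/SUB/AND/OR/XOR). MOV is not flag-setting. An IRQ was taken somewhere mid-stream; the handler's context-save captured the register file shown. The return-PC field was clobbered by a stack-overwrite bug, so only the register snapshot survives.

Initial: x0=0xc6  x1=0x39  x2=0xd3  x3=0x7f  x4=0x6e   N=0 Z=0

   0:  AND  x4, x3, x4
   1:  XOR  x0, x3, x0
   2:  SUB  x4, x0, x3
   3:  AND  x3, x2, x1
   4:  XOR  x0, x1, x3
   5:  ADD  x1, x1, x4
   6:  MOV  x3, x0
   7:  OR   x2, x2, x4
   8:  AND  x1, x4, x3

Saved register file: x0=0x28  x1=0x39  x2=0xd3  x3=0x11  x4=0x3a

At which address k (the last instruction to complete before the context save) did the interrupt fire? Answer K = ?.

K = 4

after  0: x0=0xc6 x1=0x39 x2=0xd3 x3=0x7f x4=0x6e  N=0 Z=0
after  1: x0=0xb9 x1=0x39 x2=0xd3 x3=0x7f x4=0x6e  N=1 Z=0
after  2: x0=0xb9 x1=0x39 x2=0xd3 x3=0x7f x4=0x3a  N=0 Z=0
after  3: x0=0xb9 x1=0x39 x2=0xd3 x3=0x11 x4=0x3a  N=0 Z=0
after  4: x0=0x28 x1=0x39 x2=0xd3 x3=0x11 x4=0x3a  N=0 Z=0
-- IRQ taken; context saved, return-PC = 5 --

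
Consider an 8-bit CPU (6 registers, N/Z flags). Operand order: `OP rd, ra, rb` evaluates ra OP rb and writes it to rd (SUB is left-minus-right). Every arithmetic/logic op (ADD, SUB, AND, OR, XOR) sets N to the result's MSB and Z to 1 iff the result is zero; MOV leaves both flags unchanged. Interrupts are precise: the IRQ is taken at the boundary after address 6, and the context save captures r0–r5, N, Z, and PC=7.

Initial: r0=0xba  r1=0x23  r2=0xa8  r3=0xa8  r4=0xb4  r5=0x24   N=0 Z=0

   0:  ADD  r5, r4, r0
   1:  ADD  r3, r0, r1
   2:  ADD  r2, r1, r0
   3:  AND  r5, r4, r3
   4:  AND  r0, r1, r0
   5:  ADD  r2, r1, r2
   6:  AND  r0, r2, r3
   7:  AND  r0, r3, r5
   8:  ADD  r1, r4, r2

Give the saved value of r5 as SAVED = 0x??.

SAVED = 0x94

after  0: r0=0xba r1=0x23 r2=0xa8 r3=0xa8 r4=0xb4 r5=0x6e  N=0 Z=0
after  1: r0=0xba r1=0x23 r2=0xa8 r3=0xdd r4=0xb4 r5=0x6e  N=1 Z=0
after  2: r0=0xba r1=0x23 r2=0xdd r3=0xdd r4=0xb4 r5=0x6e  N=1 Z=0
after  3: r0=0xba r1=0x23 r2=0xdd r3=0xdd r4=0xb4 r5=0x94  N=1 Z=0
after  4: r0=0x22 r1=0x23 r2=0xdd r3=0xdd r4=0xb4 r5=0x94  N=0 Z=0
after  5: r0=0x22 r1=0x23 r2=0x00 r3=0xdd r4=0xb4 r5=0x94  N=0 Z=1
after  6: r0=0x00 r1=0x23 r2=0x00 r3=0xdd r4=0xb4 r5=0x94  N=0 Z=1
-- IRQ taken; context saved, return-PC = 7 --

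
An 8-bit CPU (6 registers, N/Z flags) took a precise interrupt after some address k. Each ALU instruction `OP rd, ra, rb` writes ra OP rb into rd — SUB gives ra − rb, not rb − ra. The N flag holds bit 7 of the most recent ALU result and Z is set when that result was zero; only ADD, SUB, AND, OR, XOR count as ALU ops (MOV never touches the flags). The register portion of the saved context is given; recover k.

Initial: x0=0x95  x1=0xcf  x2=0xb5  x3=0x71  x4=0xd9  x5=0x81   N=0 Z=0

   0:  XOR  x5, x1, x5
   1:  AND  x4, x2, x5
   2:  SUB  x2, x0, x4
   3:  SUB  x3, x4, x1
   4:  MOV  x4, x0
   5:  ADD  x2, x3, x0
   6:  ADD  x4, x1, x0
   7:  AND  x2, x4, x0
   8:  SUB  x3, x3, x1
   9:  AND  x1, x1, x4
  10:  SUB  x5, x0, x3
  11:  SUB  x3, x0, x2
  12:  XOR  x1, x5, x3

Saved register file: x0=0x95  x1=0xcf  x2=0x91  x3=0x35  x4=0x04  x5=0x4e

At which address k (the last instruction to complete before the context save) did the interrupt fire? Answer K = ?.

after  0: x0=0x95 x1=0xcf x2=0xb5 x3=0x71 x4=0xd9 x5=0x4e  N=0 Z=0
after  1: x0=0x95 x1=0xcf x2=0xb5 x3=0x71 x4=0x04 x5=0x4e  N=0 Z=0
after  2: x0=0x95 x1=0xcf x2=0x91 x3=0x71 x4=0x04 x5=0x4e  N=1 Z=0
after  3: x0=0x95 x1=0xcf x2=0x91 x3=0x35 x4=0x04 x5=0x4e  N=0 Z=0
-- IRQ taken; context saved, return-PC = 4 --

K = 3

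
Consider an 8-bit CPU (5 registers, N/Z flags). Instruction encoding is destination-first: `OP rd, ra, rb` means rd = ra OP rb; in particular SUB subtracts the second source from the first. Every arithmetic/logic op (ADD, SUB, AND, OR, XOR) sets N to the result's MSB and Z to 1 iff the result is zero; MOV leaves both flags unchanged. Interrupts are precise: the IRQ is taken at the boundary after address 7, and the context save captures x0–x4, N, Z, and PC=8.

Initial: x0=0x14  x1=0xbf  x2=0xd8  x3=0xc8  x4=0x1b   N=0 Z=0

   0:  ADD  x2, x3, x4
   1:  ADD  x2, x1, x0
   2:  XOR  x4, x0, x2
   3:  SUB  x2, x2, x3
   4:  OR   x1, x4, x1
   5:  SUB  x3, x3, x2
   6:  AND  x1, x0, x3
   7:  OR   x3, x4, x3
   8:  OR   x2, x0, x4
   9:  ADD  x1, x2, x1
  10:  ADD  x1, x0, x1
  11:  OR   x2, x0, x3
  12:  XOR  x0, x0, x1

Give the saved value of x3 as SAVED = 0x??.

after  0: x0=0x14 x1=0xbf x2=0xe3 x3=0xc8 x4=0x1b  N=1 Z=0
after  1: x0=0x14 x1=0xbf x2=0xd3 x3=0xc8 x4=0x1b  N=1 Z=0
after  2: x0=0x14 x1=0xbf x2=0xd3 x3=0xc8 x4=0xc7  N=1 Z=0
after  3: x0=0x14 x1=0xbf x2=0x0b x3=0xc8 x4=0xc7  N=0 Z=0
after  4: x0=0x14 x1=0xff x2=0x0b x3=0xc8 x4=0xc7  N=1 Z=0
after  5: x0=0x14 x1=0xff x2=0x0b x3=0xbd x4=0xc7  N=1 Z=0
after  6: x0=0x14 x1=0x14 x2=0x0b x3=0xbd x4=0xc7  N=0 Z=0
after  7: x0=0x14 x1=0x14 x2=0x0b x3=0xff x4=0xc7  N=1 Z=0
-- IRQ taken; context saved, return-PC = 8 --

SAVED = 0xff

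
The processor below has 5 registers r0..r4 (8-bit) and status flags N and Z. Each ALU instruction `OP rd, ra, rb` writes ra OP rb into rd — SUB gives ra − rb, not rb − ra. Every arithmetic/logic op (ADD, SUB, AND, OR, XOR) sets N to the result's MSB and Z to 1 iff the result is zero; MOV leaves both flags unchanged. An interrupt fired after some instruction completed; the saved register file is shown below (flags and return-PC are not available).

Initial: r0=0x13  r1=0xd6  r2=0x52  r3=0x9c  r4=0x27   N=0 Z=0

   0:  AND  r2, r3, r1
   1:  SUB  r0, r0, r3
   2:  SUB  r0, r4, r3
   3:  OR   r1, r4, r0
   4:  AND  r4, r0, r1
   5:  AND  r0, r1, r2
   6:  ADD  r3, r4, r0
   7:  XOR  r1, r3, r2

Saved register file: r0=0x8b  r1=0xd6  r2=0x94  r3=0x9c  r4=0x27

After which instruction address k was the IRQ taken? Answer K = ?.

K = 2

after  0: r0=0x13 r1=0xd6 r2=0x94 r3=0x9c r4=0x27  N=1 Z=0
after  1: r0=0x77 r1=0xd6 r2=0x94 r3=0x9c r4=0x27  N=0 Z=0
after  2: r0=0x8b r1=0xd6 r2=0x94 r3=0x9c r4=0x27  N=1 Z=0
-- IRQ taken; context saved, return-PC = 3 --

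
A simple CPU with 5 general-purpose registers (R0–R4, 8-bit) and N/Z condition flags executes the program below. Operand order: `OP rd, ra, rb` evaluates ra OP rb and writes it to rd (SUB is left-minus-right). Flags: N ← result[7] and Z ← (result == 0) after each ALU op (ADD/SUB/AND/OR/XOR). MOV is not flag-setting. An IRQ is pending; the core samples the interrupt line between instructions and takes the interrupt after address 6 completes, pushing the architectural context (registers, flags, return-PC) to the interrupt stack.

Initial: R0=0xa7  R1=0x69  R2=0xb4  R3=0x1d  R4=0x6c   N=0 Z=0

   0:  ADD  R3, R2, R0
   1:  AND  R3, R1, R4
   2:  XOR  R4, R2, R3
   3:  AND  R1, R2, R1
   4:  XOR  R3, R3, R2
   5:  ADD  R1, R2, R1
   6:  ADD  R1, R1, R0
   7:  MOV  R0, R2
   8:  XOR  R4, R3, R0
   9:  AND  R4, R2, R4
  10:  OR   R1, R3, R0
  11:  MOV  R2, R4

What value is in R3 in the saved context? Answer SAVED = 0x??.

after  0: R0=0xa7 R1=0x69 R2=0xb4 R3=0x5b R4=0x6c  N=0 Z=0
after  1: R0=0xa7 R1=0x69 R2=0xb4 R3=0x68 R4=0x6c  N=0 Z=0
after  2: R0=0xa7 R1=0x69 R2=0xb4 R3=0x68 R4=0xdc  N=1 Z=0
after  3: R0=0xa7 R1=0x20 R2=0xb4 R3=0x68 R4=0xdc  N=0 Z=0
after  4: R0=0xa7 R1=0x20 R2=0xb4 R3=0xdc R4=0xdc  N=1 Z=0
after  5: R0=0xa7 R1=0xd4 R2=0xb4 R3=0xdc R4=0xdc  N=1 Z=0
after  6: R0=0xa7 R1=0x7b R2=0xb4 R3=0xdc R4=0xdc  N=0 Z=0
-- IRQ taken; context saved, return-PC = 7 --

SAVED = 0xdc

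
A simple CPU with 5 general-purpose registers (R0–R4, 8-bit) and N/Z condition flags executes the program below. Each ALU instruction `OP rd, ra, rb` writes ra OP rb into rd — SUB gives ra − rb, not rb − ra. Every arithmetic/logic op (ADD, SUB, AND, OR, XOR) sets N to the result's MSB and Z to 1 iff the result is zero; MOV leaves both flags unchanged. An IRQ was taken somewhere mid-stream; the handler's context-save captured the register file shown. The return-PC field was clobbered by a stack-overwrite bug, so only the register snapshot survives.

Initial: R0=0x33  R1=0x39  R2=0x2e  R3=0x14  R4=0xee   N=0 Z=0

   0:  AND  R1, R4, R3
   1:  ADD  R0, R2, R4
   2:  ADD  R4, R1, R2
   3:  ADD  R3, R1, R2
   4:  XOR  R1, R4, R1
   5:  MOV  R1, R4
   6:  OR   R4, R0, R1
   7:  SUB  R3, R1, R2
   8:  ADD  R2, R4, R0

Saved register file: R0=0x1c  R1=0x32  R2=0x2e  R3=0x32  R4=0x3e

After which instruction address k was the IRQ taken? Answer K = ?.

after  0: R0=0x33 R1=0x04 R2=0x2e R3=0x14 R4=0xee  N=0 Z=0
after  1: R0=0x1c R1=0x04 R2=0x2e R3=0x14 R4=0xee  N=0 Z=0
after  2: R0=0x1c R1=0x04 R2=0x2e R3=0x14 R4=0x32  N=0 Z=0
after  3: R0=0x1c R1=0x04 R2=0x2e R3=0x32 R4=0x32  N=0 Z=0
after  4: R0=0x1c R1=0x36 R2=0x2e R3=0x32 R4=0x32  N=0 Z=0
after  5: R0=0x1c R1=0x32 R2=0x2e R3=0x32 R4=0x32  N=0 Z=0
after  6: R0=0x1c R1=0x32 R2=0x2e R3=0x32 R4=0x3e  N=0 Z=0
-- IRQ taken; context saved, return-PC = 7 --

K = 6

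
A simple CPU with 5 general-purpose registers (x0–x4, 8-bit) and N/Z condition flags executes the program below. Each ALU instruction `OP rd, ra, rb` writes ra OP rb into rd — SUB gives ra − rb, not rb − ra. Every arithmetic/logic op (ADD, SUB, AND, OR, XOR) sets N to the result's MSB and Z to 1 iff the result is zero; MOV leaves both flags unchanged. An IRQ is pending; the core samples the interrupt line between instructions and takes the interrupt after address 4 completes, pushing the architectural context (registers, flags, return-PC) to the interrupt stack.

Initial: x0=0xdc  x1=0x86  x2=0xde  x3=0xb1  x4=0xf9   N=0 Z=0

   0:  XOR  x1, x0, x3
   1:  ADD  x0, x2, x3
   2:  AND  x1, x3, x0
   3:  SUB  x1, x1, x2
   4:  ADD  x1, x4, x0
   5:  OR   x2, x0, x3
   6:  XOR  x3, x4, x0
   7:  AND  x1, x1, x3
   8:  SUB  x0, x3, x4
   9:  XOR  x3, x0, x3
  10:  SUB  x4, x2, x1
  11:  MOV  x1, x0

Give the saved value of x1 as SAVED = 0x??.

after  0: x0=0xdc x1=0x6d x2=0xde x3=0xb1 x4=0xf9  N=0 Z=0
after  1: x0=0x8f x1=0x6d x2=0xde x3=0xb1 x4=0xf9  N=1 Z=0
after  2: x0=0x8f x1=0x81 x2=0xde x3=0xb1 x4=0xf9  N=1 Z=0
after  3: x0=0x8f x1=0xa3 x2=0xde x3=0xb1 x4=0xf9  N=1 Z=0
after  4: x0=0x8f x1=0x88 x2=0xde x3=0xb1 x4=0xf9  N=1 Z=0
-- IRQ taken; context saved, return-PC = 5 --

SAVED = 0x88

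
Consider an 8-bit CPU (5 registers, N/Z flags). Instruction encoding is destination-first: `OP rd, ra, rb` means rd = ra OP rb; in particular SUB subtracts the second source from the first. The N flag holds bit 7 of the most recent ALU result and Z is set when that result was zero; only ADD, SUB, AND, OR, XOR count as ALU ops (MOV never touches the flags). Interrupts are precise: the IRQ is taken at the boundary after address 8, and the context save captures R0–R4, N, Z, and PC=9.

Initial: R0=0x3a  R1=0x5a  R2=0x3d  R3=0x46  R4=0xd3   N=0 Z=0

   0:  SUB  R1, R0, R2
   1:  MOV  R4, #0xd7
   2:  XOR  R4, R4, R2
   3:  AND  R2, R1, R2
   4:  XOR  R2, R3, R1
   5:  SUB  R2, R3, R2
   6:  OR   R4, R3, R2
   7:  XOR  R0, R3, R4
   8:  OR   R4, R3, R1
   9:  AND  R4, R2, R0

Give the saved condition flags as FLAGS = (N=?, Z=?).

after  0: R0=0x3a R1=0xfd R2=0x3d R3=0x46 R4=0xd3  N=1 Z=0
after  1: R0=0x3a R1=0xfd R2=0x3d R3=0x46 R4=0xd7  N=1 Z=0
after  2: R0=0x3a R1=0xfd R2=0x3d R3=0x46 R4=0xea  N=1 Z=0
after  3: R0=0x3a R1=0xfd R2=0x3d R3=0x46 R4=0xea  N=0 Z=0
after  4: R0=0x3a R1=0xfd R2=0xbb R3=0x46 R4=0xea  N=1 Z=0
after  5: R0=0x3a R1=0xfd R2=0x8b R3=0x46 R4=0xea  N=1 Z=0
after  6: R0=0x3a R1=0xfd R2=0x8b R3=0x46 R4=0xcf  N=1 Z=0
after  7: R0=0x89 R1=0xfd R2=0x8b R3=0x46 R4=0xcf  N=1 Z=0
after  8: R0=0x89 R1=0xfd R2=0x8b R3=0x46 R4=0xff  N=1 Z=0
-- IRQ taken; context saved, return-PC = 9 --

FLAGS = (N=1, Z=0)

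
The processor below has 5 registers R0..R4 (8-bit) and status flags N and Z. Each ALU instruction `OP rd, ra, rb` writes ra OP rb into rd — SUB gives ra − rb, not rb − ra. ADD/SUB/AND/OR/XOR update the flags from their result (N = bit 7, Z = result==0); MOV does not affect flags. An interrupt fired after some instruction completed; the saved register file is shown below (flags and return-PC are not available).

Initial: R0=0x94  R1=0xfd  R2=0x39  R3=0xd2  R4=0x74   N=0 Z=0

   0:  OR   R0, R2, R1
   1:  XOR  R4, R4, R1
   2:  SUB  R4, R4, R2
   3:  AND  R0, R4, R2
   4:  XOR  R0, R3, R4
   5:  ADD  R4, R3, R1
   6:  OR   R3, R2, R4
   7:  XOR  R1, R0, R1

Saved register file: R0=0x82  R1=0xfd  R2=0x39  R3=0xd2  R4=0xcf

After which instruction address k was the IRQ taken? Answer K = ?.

K = 5

after  0: R0=0xfd R1=0xfd R2=0x39 R3=0xd2 R4=0x74  N=1 Z=0
after  1: R0=0xfd R1=0xfd R2=0x39 R3=0xd2 R4=0x89  N=1 Z=0
after  2: R0=0xfd R1=0xfd R2=0x39 R3=0xd2 R4=0x50  N=0 Z=0
after  3: R0=0x10 R1=0xfd R2=0x39 R3=0xd2 R4=0x50  N=0 Z=0
after  4: R0=0x82 R1=0xfd R2=0x39 R3=0xd2 R4=0x50  N=1 Z=0
after  5: R0=0x82 R1=0xfd R2=0x39 R3=0xd2 R4=0xcf  N=1 Z=0
-- IRQ taken; context saved, return-PC = 6 --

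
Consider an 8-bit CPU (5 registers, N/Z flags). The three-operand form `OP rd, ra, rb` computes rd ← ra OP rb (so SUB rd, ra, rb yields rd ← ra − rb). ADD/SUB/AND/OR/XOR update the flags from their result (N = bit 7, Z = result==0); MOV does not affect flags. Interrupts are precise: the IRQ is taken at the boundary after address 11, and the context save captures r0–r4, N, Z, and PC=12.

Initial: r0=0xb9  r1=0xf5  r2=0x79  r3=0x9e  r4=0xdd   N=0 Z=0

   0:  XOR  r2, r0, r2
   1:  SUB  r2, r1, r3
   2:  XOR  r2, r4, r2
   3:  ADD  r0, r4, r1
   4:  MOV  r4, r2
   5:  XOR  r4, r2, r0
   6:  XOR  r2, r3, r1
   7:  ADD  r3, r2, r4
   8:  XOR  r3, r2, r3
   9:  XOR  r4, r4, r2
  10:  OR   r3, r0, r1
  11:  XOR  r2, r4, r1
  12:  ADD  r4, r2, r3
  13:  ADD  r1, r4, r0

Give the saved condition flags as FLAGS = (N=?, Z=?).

FLAGS = (N=1, Z=0)

after  0: r0=0xb9 r1=0xf5 r2=0xc0 r3=0x9e r4=0xdd  N=1 Z=0
after  1: r0=0xb9 r1=0xf5 r2=0x57 r3=0x9e r4=0xdd  N=0 Z=0
after  2: r0=0xb9 r1=0xf5 r2=0x8a r3=0x9e r4=0xdd  N=1 Z=0
after  3: r0=0xd2 r1=0xf5 r2=0x8a r3=0x9e r4=0xdd  N=1 Z=0
after  4: r0=0xd2 r1=0xf5 r2=0x8a r3=0x9e r4=0x8a  N=1 Z=0
after  5: r0=0xd2 r1=0xf5 r2=0x8a r3=0x9e r4=0x58  N=0 Z=0
after  6: r0=0xd2 r1=0xf5 r2=0x6b r3=0x9e r4=0x58  N=0 Z=0
after  7: r0=0xd2 r1=0xf5 r2=0x6b r3=0xc3 r4=0x58  N=1 Z=0
after  8: r0=0xd2 r1=0xf5 r2=0x6b r3=0xa8 r4=0x58  N=1 Z=0
after  9: r0=0xd2 r1=0xf5 r2=0x6b r3=0xa8 r4=0x33  N=0 Z=0
after 10: r0=0xd2 r1=0xf5 r2=0x6b r3=0xf7 r4=0x33  N=1 Z=0
after 11: r0=0xd2 r1=0xf5 r2=0xc6 r3=0xf7 r4=0x33  N=1 Z=0
-- IRQ taken; context saved, return-PC = 12 --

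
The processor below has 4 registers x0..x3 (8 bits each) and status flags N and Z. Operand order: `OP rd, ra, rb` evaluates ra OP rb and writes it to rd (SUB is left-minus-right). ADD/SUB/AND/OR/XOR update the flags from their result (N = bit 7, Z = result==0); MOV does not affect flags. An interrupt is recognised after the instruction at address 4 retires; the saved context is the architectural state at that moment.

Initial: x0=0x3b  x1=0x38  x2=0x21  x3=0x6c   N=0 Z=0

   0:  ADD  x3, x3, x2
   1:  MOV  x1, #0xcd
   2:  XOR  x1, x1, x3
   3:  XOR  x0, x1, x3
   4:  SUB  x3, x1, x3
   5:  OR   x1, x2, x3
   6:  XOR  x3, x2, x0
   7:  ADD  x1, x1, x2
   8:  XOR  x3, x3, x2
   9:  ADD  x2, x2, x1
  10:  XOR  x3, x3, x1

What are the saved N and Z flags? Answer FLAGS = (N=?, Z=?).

after  0: x0=0x3b x1=0x38 x2=0x21 x3=0x8d  N=1 Z=0
after  1: x0=0x3b x1=0xcd x2=0x21 x3=0x8d  N=1 Z=0
after  2: x0=0x3b x1=0x40 x2=0x21 x3=0x8d  N=0 Z=0
after  3: x0=0xcd x1=0x40 x2=0x21 x3=0x8d  N=1 Z=0
after  4: x0=0xcd x1=0x40 x2=0x21 x3=0xb3  N=1 Z=0
-- IRQ taken; context saved, return-PC = 5 --

FLAGS = (N=1, Z=0)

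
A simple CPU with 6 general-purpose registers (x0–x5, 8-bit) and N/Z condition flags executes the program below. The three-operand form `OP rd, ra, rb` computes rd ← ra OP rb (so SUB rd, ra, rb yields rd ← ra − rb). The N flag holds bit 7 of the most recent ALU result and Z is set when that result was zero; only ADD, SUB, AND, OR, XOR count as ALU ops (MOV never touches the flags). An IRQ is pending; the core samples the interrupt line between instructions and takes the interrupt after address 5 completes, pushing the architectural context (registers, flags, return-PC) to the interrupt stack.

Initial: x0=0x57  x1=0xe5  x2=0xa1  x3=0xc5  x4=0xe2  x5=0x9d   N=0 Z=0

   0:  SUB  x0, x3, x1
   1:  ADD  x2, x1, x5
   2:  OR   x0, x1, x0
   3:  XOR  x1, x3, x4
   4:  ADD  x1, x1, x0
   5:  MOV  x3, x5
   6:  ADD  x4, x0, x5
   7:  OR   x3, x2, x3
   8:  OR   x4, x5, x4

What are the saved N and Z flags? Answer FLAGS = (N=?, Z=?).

after  0: x0=0xe0 x1=0xe5 x2=0xa1 x3=0xc5 x4=0xe2 x5=0x9d  N=1 Z=0
after  1: x0=0xe0 x1=0xe5 x2=0x82 x3=0xc5 x4=0xe2 x5=0x9d  N=1 Z=0
after  2: x0=0xe5 x1=0xe5 x2=0x82 x3=0xc5 x4=0xe2 x5=0x9d  N=1 Z=0
after  3: x0=0xe5 x1=0x27 x2=0x82 x3=0xc5 x4=0xe2 x5=0x9d  N=0 Z=0
after  4: x0=0xe5 x1=0x0c x2=0x82 x3=0xc5 x4=0xe2 x5=0x9d  N=0 Z=0
after  5: x0=0xe5 x1=0x0c x2=0x82 x3=0x9d x4=0xe2 x5=0x9d  N=0 Z=0
-- IRQ taken; context saved, return-PC = 6 --

FLAGS = (N=0, Z=0)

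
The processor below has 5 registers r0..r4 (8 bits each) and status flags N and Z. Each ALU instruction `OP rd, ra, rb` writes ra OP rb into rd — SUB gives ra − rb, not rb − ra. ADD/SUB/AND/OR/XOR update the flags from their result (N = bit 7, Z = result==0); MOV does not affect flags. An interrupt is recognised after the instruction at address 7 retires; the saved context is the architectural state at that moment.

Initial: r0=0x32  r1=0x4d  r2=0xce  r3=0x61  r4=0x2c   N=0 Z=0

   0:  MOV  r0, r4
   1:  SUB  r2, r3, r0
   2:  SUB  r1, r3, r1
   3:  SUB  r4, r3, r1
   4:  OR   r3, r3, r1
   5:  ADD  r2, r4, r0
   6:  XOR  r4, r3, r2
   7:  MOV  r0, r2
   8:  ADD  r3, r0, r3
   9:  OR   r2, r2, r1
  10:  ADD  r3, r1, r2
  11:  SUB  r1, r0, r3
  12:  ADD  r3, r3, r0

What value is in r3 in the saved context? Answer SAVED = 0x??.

SAVED = 0x75

after  0: r0=0x2c r1=0x4d r2=0xce r3=0x61 r4=0x2c  N=0 Z=0
after  1: r0=0x2c r1=0x4d r2=0x35 r3=0x61 r4=0x2c  N=0 Z=0
after  2: r0=0x2c r1=0x14 r2=0x35 r3=0x61 r4=0x2c  N=0 Z=0
after  3: r0=0x2c r1=0x14 r2=0x35 r3=0x61 r4=0x4d  N=0 Z=0
after  4: r0=0x2c r1=0x14 r2=0x35 r3=0x75 r4=0x4d  N=0 Z=0
after  5: r0=0x2c r1=0x14 r2=0x79 r3=0x75 r4=0x4d  N=0 Z=0
after  6: r0=0x2c r1=0x14 r2=0x79 r3=0x75 r4=0x0c  N=0 Z=0
after  7: r0=0x79 r1=0x14 r2=0x79 r3=0x75 r4=0x0c  N=0 Z=0
-- IRQ taken; context saved, return-PC = 8 --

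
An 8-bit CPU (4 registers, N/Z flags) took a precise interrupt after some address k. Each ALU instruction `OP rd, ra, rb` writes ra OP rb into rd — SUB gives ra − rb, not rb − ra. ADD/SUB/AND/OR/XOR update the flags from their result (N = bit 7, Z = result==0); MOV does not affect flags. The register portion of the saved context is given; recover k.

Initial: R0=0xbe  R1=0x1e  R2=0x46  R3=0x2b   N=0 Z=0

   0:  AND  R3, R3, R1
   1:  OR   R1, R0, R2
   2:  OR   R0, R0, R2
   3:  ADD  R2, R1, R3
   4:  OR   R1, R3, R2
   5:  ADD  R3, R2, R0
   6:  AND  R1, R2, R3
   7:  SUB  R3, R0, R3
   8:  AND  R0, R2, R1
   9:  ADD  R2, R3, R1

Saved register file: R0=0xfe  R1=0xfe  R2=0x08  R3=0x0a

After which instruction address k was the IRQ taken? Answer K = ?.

K = 3

after  0: R0=0xbe R1=0x1e R2=0x46 R3=0x0a  N=0 Z=0
after  1: R0=0xbe R1=0xfe R2=0x46 R3=0x0a  N=1 Z=0
after  2: R0=0xfe R1=0xfe R2=0x46 R3=0x0a  N=1 Z=0
after  3: R0=0xfe R1=0xfe R2=0x08 R3=0x0a  N=0 Z=0
-- IRQ taken; context saved, return-PC = 4 --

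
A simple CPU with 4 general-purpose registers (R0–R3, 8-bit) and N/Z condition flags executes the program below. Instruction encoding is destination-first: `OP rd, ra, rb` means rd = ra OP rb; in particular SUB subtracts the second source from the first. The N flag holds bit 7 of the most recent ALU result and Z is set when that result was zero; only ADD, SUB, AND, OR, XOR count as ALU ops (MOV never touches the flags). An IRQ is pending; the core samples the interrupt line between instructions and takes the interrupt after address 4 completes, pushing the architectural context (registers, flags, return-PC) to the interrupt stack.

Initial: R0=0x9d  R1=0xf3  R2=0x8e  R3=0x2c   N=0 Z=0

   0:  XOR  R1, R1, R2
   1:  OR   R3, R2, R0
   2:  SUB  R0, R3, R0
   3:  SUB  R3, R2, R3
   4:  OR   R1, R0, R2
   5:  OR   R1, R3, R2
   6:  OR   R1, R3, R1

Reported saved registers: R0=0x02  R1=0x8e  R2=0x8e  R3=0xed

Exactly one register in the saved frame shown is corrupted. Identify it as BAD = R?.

after  0: R0=0x9d R1=0x7d R2=0x8e R3=0x2c  N=0 Z=0
after  1: R0=0x9d R1=0x7d R2=0x8e R3=0x9f  N=1 Z=0
after  2: R0=0x02 R1=0x7d R2=0x8e R3=0x9f  N=0 Z=0
after  3: R0=0x02 R1=0x7d R2=0x8e R3=0xef  N=1 Z=0
after  4: R0=0x02 R1=0x8e R2=0x8e R3=0xef  N=1 Z=0
-- IRQ taken; context saved, return-PC = 5 --
mismatch: R3: reported 0xed vs actual 0xef

BAD = R3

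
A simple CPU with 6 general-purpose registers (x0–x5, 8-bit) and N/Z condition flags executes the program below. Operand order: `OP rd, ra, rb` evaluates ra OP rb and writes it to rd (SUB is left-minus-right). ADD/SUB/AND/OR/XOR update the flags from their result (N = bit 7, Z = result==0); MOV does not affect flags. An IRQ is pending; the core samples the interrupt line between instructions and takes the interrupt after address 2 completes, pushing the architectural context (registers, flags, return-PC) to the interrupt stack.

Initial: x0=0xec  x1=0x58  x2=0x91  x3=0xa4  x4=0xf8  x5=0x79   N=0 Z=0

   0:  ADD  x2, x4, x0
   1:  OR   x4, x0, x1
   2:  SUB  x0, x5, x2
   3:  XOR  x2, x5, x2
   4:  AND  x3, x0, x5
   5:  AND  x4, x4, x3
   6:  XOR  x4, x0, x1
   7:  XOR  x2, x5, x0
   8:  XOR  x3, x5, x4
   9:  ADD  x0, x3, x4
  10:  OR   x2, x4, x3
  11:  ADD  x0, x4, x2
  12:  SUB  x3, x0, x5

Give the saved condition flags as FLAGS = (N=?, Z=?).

FLAGS = (N=1, Z=0)

after  0: x0=0xec x1=0x58 x2=0xe4 x3=0xa4 x4=0xf8 x5=0x79  N=1 Z=0
after  1: x0=0xec x1=0x58 x2=0xe4 x3=0xa4 x4=0xfc x5=0x79  N=1 Z=0
after  2: x0=0x95 x1=0x58 x2=0xe4 x3=0xa4 x4=0xfc x5=0x79  N=1 Z=0
-- IRQ taken; context saved, return-PC = 3 --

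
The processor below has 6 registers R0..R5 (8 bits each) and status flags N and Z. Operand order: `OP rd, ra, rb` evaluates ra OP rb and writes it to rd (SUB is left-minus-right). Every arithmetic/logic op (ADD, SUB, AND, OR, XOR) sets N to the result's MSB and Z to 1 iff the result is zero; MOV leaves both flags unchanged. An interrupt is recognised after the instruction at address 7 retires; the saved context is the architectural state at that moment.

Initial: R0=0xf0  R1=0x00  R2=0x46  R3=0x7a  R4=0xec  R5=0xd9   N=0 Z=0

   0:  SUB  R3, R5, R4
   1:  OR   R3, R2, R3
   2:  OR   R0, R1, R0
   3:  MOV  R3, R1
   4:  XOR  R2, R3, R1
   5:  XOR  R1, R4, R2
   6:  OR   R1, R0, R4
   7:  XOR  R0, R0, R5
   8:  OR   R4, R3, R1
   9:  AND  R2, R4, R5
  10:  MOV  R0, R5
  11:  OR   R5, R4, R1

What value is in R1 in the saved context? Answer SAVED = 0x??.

after  0: R0=0xf0 R1=0x00 R2=0x46 R3=0xed R4=0xec R5=0xd9  N=1 Z=0
after  1: R0=0xf0 R1=0x00 R2=0x46 R3=0xef R4=0xec R5=0xd9  N=1 Z=0
after  2: R0=0xf0 R1=0x00 R2=0x46 R3=0xef R4=0xec R5=0xd9  N=1 Z=0
after  3: R0=0xf0 R1=0x00 R2=0x46 R3=0x00 R4=0xec R5=0xd9  N=1 Z=0
after  4: R0=0xf0 R1=0x00 R2=0x00 R3=0x00 R4=0xec R5=0xd9  N=0 Z=1
after  5: R0=0xf0 R1=0xec R2=0x00 R3=0x00 R4=0xec R5=0xd9  N=1 Z=0
after  6: R0=0xf0 R1=0xfc R2=0x00 R3=0x00 R4=0xec R5=0xd9  N=1 Z=0
after  7: R0=0x29 R1=0xfc R2=0x00 R3=0x00 R4=0xec R5=0xd9  N=0 Z=0
-- IRQ taken; context saved, return-PC = 8 --

SAVED = 0xfc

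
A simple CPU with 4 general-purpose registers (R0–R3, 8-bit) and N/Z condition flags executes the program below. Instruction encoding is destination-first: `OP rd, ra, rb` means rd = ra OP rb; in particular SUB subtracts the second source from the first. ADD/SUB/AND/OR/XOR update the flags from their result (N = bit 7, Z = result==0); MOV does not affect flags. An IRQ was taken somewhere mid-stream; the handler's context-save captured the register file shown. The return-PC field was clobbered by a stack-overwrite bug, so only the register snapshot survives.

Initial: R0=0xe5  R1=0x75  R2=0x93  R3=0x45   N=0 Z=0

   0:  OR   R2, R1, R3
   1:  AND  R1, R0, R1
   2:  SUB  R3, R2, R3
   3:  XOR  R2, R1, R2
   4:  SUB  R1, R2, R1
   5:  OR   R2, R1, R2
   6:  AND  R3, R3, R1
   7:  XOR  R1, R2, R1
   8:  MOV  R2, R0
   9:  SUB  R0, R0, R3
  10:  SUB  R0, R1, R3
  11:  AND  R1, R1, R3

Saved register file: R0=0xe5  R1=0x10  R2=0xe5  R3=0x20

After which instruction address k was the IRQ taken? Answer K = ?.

K = 8

after  0: R0=0xe5 R1=0x75 R2=0x75 R3=0x45  N=0 Z=0
after  1: R0=0xe5 R1=0x65 R2=0x75 R3=0x45  N=0 Z=0
after  2: R0=0xe5 R1=0x65 R2=0x75 R3=0x30  N=0 Z=0
after  3: R0=0xe5 R1=0x65 R2=0x10 R3=0x30  N=0 Z=0
after  4: R0=0xe5 R1=0xab R2=0x10 R3=0x30  N=1 Z=0
after  5: R0=0xe5 R1=0xab R2=0xbb R3=0x30  N=1 Z=0
after  6: R0=0xe5 R1=0xab R2=0xbb R3=0x20  N=0 Z=0
after  7: R0=0xe5 R1=0x10 R2=0xbb R3=0x20  N=0 Z=0
after  8: R0=0xe5 R1=0x10 R2=0xe5 R3=0x20  N=0 Z=0
-- IRQ taken; context saved, return-PC = 9 --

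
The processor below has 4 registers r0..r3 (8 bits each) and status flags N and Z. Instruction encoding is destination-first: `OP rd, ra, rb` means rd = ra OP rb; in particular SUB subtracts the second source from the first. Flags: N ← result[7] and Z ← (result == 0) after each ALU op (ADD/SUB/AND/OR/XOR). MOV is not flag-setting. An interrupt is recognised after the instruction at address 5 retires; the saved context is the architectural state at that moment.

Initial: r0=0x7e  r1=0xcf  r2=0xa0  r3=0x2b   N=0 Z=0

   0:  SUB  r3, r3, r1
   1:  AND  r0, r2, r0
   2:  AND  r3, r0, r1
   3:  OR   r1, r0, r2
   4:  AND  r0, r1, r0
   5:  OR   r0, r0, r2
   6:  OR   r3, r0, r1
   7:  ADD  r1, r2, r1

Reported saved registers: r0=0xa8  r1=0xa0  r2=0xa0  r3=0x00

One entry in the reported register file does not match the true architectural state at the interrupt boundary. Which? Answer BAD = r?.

after  0: r0=0x7e r1=0xcf r2=0xa0 r3=0x5c  N=0 Z=0
after  1: r0=0x20 r1=0xcf r2=0xa0 r3=0x5c  N=0 Z=0
after  2: r0=0x20 r1=0xcf r2=0xa0 r3=0x00  N=0 Z=1
after  3: r0=0x20 r1=0xa0 r2=0xa0 r3=0x00  N=1 Z=0
after  4: r0=0x20 r1=0xa0 r2=0xa0 r3=0x00  N=0 Z=0
after  5: r0=0xa0 r1=0xa0 r2=0xa0 r3=0x00  N=1 Z=0
-- IRQ taken; context saved, return-PC = 6 --
mismatch: r0: reported 0xa8 vs actual 0xa0

BAD = r0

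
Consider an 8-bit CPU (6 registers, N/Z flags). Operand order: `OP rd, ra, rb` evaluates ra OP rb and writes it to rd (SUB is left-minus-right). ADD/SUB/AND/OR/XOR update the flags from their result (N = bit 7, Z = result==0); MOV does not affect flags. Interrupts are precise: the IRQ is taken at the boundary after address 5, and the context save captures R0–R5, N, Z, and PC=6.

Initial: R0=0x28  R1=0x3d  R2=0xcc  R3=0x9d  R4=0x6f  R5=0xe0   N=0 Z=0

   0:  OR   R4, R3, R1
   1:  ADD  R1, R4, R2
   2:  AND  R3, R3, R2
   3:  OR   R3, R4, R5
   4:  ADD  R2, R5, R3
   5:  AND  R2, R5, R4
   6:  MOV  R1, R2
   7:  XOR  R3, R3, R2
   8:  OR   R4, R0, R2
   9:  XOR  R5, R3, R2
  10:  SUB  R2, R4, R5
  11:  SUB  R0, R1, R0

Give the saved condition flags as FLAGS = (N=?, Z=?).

after  0: R0=0x28 R1=0x3d R2=0xcc R3=0x9d R4=0xbd R5=0xe0  N=1 Z=0
after  1: R0=0x28 R1=0x89 R2=0xcc R3=0x9d R4=0xbd R5=0xe0  N=1 Z=0
after  2: R0=0x28 R1=0x89 R2=0xcc R3=0x8c R4=0xbd R5=0xe0  N=1 Z=0
after  3: R0=0x28 R1=0x89 R2=0xcc R3=0xfd R4=0xbd R5=0xe0  N=1 Z=0
after  4: R0=0x28 R1=0x89 R2=0xdd R3=0xfd R4=0xbd R5=0xe0  N=1 Z=0
after  5: R0=0x28 R1=0x89 R2=0xa0 R3=0xfd R4=0xbd R5=0xe0  N=1 Z=0
-- IRQ taken; context saved, return-PC = 6 --

FLAGS = (N=1, Z=0)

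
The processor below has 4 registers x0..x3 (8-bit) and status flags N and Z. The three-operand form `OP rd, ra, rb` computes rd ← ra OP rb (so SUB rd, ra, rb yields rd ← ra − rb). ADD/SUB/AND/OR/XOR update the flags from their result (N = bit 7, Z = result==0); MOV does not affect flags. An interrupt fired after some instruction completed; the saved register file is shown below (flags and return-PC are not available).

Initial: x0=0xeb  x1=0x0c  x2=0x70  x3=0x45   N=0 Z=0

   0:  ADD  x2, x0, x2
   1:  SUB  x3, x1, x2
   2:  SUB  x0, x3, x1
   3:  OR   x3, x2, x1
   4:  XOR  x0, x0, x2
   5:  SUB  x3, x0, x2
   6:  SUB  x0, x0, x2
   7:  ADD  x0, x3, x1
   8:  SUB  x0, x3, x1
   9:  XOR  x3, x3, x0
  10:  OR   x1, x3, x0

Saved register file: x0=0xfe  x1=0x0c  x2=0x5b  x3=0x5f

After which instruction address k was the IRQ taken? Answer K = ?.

after  0: x0=0xeb x1=0x0c x2=0x5b x3=0x45  N=0 Z=0
after  1: x0=0xeb x1=0x0c x2=0x5b x3=0xb1  N=1 Z=0
after  2: x0=0xa5 x1=0x0c x2=0x5b x3=0xb1  N=1 Z=0
after  3: x0=0xa5 x1=0x0c x2=0x5b x3=0x5f  N=0 Z=0
after  4: x0=0xfe x1=0x0c x2=0x5b x3=0x5f  N=1 Z=0
-- IRQ taken; context saved, return-PC = 5 --

K = 4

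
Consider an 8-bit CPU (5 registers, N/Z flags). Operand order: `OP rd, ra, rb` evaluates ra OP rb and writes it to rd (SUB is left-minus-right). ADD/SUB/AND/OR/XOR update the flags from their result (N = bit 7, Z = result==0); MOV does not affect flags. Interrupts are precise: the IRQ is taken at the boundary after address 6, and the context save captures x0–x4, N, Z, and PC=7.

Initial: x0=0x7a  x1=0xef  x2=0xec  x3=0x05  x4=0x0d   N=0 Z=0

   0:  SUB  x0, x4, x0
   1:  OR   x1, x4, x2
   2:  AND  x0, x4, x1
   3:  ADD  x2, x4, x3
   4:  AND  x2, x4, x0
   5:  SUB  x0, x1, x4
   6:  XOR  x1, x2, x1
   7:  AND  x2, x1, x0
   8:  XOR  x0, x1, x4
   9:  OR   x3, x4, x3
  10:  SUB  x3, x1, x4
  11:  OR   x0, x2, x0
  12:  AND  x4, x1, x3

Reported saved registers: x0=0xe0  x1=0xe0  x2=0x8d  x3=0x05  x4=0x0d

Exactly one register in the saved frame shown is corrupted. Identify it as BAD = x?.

BAD = x2

after  0: x0=0x93 x1=0xef x2=0xec x3=0x05 x4=0x0d  N=1 Z=0
after  1: x0=0x93 x1=0xed x2=0xec x3=0x05 x4=0x0d  N=1 Z=0
after  2: x0=0x0d x1=0xed x2=0xec x3=0x05 x4=0x0d  N=0 Z=0
after  3: x0=0x0d x1=0xed x2=0x12 x3=0x05 x4=0x0d  N=0 Z=0
after  4: x0=0x0d x1=0xed x2=0x0d x3=0x05 x4=0x0d  N=0 Z=0
after  5: x0=0xe0 x1=0xed x2=0x0d x3=0x05 x4=0x0d  N=1 Z=0
after  6: x0=0xe0 x1=0xe0 x2=0x0d x3=0x05 x4=0x0d  N=1 Z=0
-- IRQ taken; context saved, return-PC = 7 --
mismatch: x2: reported 0x8d vs actual 0x0d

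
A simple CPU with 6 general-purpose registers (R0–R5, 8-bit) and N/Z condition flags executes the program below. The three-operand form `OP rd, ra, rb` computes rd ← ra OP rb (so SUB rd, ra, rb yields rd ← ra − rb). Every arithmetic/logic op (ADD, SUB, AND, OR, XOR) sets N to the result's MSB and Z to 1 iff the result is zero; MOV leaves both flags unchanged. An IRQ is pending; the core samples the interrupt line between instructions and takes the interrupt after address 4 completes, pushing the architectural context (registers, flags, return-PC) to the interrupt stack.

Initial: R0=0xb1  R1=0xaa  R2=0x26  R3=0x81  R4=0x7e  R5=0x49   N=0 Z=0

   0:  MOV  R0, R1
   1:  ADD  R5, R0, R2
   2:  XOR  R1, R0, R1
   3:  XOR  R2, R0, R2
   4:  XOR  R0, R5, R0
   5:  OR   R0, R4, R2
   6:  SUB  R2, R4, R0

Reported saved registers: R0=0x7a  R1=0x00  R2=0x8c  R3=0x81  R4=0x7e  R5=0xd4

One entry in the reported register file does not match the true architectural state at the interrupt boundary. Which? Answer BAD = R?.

BAD = R5

after  0: R0=0xaa R1=0xaa R2=0x26 R3=0x81 R4=0x7e R5=0x49  N=0 Z=0
after  1: R0=0xaa R1=0xaa R2=0x26 R3=0x81 R4=0x7e R5=0xd0  N=1 Z=0
after  2: R0=0xaa R1=0x00 R2=0x26 R3=0x81 R4=0x7e R5=0xd0  N=0 Z=1
after  3: R0=0xaa R1=0x00 R2=0x8c R3=0x81 R4=0x7e R5=0xd0  N=1 Z=0
after  4: R0=0x7a R1=0x00 R2=0x8c R3=0x81 R4=0x7e R5=0xd0  N=0 Z=0
-- IRQ taken; context saved, return-PC = 5 --
mismatch: R5: reported 0xd4 vs actual 0xd0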